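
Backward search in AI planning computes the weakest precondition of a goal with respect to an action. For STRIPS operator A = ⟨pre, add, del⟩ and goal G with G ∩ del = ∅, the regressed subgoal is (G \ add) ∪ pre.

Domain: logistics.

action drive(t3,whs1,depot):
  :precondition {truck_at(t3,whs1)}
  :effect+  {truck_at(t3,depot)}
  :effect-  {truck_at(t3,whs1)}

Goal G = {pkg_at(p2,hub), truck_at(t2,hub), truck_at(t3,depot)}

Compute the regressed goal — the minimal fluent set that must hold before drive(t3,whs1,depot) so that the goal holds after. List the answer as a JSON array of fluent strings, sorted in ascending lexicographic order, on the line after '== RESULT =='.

Compute (G \ add) ∪ pre:
  G ∩ del = {}  (empty — regression defined)
  G \ add = {pkg_at(p2,hub), truck_at(t2,hub), truck_at(t3,depot)} \ {truck_at(t3,depot)} = {pkg_at(p2,hub), truck_at(t2,hub)}
  ∪ pre   = {pkg_at(p2,hub), truck_at(t2,hub)} ∪ {truck_at(t3,whs1)}
          = {pkg_at(p2,hub), truck_at(t2,hub), truck_at(t3,whs1)}

== RESULT ==
["pkg_at(p2,hub)", "truck_at(t2,hub)", "truck_at(t3,whs1)"]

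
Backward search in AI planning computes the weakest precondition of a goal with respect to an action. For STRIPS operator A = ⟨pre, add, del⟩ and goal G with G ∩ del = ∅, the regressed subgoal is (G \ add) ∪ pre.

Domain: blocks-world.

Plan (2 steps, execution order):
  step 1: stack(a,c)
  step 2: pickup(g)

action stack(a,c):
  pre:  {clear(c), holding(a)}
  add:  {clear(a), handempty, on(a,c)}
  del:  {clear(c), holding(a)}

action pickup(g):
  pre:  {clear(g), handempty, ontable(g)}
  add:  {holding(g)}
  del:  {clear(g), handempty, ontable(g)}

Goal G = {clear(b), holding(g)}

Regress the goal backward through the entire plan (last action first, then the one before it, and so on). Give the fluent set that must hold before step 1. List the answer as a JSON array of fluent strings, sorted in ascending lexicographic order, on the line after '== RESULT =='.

Regress step by step:
  through step 2 (pickup(g)): drop {holding(g)}, keep {clear(b)}, require {clear(g), handempty, ontable(g)}
    → {clear(b), clear(g), handempty, ontable(g)}
  through step 1 (stack(a,c)): drop {handempty}, keep {clear(b), clear(g), ontable(g)}, require {clear(c), holding(a)}
    → {clear(b), clear(c), clear(g), holding(a), ontable(g)}

== RESULT ==
["clear(b)", "clear(c)", "clear(g)", "holding(a)", "ontable(g)"]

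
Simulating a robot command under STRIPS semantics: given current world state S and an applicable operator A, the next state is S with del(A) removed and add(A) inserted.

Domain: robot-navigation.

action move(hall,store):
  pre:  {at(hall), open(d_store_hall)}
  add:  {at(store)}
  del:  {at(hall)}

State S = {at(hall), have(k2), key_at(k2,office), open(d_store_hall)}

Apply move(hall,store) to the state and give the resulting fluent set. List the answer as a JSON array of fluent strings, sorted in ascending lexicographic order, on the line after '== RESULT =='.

Compute (S \ del) ∪ add:
  pre ⊆ S: {at(hall), open(d_store_hall)} ⊆ S  — applicable
  S \ del = {have(k2), key_at(k2,office), open(d_store_hall)}
  ∪ add   = {at(store), have(k2), key_at(k2,office), open(d_store_hall)}

== RESULT ==
["at(store)", "have(k2)", "key_at(k2,office)", "open(d_store_hall)"]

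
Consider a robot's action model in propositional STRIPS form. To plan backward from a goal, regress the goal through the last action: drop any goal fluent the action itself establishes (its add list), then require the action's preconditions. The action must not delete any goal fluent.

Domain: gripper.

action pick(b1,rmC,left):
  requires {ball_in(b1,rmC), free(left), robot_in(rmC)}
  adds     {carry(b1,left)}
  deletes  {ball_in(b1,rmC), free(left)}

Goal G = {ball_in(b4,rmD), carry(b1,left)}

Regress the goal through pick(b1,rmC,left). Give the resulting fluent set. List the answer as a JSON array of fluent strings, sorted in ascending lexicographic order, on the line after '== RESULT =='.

Regress:
  G ∩ del = {}  (empty — regression defined)
  G \ add = {ball_in(b4,rmD), carry(b1,left)} \ {carry(b1,left)} = {ball_in(b4,rmD)}
  ∪ pre   = {ball_in(b4,rmD)} ∪ {ball_in(b1,rmC), free(left), robot_in(rmC)}
          = {ball_in(b1,rmC), ball_in(b4,rmD), free(left), robot_in(rmC)}

== RESULT ==
["ball_in(b1,rmC)", "ball_in(b4,rmD)", "free(left)", "robot_in(rmC)"]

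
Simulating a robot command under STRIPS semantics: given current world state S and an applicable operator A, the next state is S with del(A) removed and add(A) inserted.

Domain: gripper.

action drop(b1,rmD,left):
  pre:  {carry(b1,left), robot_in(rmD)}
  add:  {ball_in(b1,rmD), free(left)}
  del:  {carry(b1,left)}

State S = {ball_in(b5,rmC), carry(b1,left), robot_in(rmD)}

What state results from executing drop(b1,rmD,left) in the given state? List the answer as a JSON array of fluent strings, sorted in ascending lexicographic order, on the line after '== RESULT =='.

Compute (S \ del) ∪ add:
  pre ⊆ S: {carry(b1,left), robot_in(rmD)} ⊆ S  — applicable
  S \ del = {ball_in(b5,rmC), robot_in(rmD)}
  ∪ add   = {ball_in(b1,rmD), ball_in(b5,rmC), free(left), robot_in(rmD)}

== RESULT ==
["ball_in(b1,rmD)", "ball_in(b5,rmC)", "free(left)", "robot_in(rmD)"]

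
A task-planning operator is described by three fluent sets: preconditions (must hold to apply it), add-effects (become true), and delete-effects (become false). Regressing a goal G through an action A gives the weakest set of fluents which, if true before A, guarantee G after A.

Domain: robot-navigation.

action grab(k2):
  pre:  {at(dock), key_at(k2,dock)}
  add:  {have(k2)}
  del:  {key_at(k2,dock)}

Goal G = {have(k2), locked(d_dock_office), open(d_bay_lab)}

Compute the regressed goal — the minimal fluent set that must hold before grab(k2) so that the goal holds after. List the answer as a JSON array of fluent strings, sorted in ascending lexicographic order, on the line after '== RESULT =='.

Compute (G \ add) ∪ pre:
  G ∩ del = {}  (empty — regression defined)
  G \ add = {have(k2), locked(d_dock_office), open(d_bay_lab)} \ {have(k2)} = {locked(d_dock_office), open(d_bay_lab)}
  ∪ pre   = {locked(d_dock_office), open(d_bay_lab)} ∪ {at(dock), key_at(k2,dock)}
          = {at(dock), key_at(k2,dock), locked(d_dock_office), open(d_bay_lab)}

== RESULT ==
["at(dock)", "key_at(k2,dock)", "locked(d_dock_office)", "open(d_bay_lab)"]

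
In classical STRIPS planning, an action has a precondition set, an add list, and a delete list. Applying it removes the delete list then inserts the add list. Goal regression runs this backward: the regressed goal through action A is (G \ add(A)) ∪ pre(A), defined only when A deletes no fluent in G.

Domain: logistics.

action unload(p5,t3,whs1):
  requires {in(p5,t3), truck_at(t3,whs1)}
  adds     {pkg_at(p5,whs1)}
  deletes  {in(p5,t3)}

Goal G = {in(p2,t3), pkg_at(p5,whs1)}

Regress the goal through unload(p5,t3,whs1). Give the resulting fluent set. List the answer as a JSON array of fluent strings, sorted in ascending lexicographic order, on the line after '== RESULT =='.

Regress:
  G ∩ del = {}  (empty — regression defined)
  G \ add = {in(p2,t3), pkg_at(p5,whs1)} \ {pkg_at(p5,whs1)} = {in(p2,t3)}
  ∪ pre   = {in(p2,t3)} ∪ {in(p5,t3), truck_at(t3,whs1)}
          = {in(p2,t3), in(p5,t3), truck_at(t3,whs1)}

== RESULT ==
["in(p2,t3)", "in(p5,t3)", "truck_at(t3,whs1)"]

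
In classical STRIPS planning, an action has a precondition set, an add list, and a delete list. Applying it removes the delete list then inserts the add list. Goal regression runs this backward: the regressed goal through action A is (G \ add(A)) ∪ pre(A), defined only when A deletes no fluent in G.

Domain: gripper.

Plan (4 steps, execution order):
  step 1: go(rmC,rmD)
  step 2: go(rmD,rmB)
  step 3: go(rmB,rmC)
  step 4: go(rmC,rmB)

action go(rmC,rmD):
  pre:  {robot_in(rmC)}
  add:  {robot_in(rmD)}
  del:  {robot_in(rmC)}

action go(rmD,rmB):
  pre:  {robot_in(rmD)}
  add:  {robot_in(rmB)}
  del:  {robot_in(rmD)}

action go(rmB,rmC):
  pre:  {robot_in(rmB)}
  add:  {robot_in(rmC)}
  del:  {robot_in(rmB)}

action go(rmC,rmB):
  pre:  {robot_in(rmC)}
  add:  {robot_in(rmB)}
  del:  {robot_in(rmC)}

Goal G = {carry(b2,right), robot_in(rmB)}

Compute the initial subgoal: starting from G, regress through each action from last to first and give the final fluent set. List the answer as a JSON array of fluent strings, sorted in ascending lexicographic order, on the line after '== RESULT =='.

Regress step by step:
  through step 4 (go(rmC,rmB)): drop {robot_in(rmB)}, keep {carry(b2,right)}, require {robot_in(rmC)}
    → {carry(b2,right), robot_in(rmC)}
  through step 3 (go(rmB,rmC)): drop {robot_in(rmC)}, keep {carry(b2,right)}, require {robot_in(rmB)}
    → {carry(b2,right), robot_in(rmB)}
  through step 2 (go(rmD,rmB)): drop {robot_in(rmB)}, keep {carry(b2,right)}, require {robot_in(rmD)}
    → {carry(b2,right), robot_in(rmD)}
  through step 1 (go(rmC,rmD)): drop {robot_in(rmD)}, keep {carry(b2,right)}, require {robot_in(rmC)}
    → {carry(b2,right), robot_in(rmC)}

== RESULT ==
["carry(b2,right)", "robot_in(rmC)"]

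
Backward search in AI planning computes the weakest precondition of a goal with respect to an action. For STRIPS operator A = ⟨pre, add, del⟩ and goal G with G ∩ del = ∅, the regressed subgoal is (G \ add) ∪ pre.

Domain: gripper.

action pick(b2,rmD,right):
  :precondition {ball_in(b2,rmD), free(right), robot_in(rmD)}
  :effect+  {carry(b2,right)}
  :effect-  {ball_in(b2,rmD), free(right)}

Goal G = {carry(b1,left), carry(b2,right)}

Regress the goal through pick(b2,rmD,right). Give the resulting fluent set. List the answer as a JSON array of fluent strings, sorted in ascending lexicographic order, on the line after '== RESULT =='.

Regress:
  G ∩ del = {}  (empty — regression defined)
  G \ add = {carry(b1,left), carry(b2,right)} \ {carry(b2,right)} = {carry(b1,left)}
  ∪ pre   = {carry(b1,left)} ∪ {ball_in(b2,rmD), free(right), robot_in(rmD)}
          = {ball_in(b2,rmD), carry(b1,left), free(right), robot_in(rmD)}

== RESULT ==
["ball_in(b2,rmD)", "carry(b1,left)", "free(right)", "robot_in(rmD)"]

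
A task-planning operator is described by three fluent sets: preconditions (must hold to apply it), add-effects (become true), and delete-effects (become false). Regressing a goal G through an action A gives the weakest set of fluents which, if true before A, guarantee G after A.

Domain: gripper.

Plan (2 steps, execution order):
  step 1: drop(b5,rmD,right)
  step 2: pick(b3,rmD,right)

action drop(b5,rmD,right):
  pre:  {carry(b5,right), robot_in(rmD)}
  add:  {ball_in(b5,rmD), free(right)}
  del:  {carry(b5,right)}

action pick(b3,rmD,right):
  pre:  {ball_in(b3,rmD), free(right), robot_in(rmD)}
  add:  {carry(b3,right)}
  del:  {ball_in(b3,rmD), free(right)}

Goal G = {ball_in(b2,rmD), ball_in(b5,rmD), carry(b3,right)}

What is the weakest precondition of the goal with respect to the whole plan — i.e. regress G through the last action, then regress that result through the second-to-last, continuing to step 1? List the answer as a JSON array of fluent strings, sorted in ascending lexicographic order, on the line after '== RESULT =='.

Regress step by step:
  through step 2 (pick(b3,rmD,right)): drop {carry(b3,right)}, keep {ball_in(b2,rmD), ball_in(b5,rmD)}, require {ball_in(b3,rmD), free(right), robot_in(rmD)}
    → {ball_in(b2,rmD), ball_in(b3,rmD), ball_in(b5,rmD), free(right), robot_in(rmD)}
  through step 1 (drop(b5,rmD,right)): drop {ball_in(b5,rmD), free(right)}, keep {ball_in(b2,rmD), ball_in(b3,rmD), robot_in(rmD)}, require {carry(b5,right), robot_in(rmD)}
    → {ball_in(b2,rmD), ball_in(b3,rmD), carry(b5,right), robot_in(rmD)}

== RESULT ==
["ball_in(b2,rmD)", "ball_in(b3,rmD)", "carry(b5,right)", "robot_in(rmD)"]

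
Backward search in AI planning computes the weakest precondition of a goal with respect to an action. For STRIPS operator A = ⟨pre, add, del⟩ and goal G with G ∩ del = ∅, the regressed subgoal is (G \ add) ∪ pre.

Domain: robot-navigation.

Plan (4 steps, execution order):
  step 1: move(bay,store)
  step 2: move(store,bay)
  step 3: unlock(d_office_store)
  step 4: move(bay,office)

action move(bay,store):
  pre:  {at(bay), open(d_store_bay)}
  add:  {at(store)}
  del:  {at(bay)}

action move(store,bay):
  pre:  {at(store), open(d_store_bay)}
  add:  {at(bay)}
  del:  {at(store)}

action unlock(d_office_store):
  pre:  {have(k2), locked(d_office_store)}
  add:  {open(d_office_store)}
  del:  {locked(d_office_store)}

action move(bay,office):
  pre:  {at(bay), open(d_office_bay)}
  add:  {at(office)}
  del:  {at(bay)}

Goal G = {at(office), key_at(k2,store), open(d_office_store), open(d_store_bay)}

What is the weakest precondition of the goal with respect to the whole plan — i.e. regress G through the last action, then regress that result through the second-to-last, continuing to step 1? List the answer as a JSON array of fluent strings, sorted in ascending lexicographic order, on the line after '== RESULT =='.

Work backward from the goal:
  through step 4 (move(bay,office)): drop {at(office)}, keep {key_at(k2,store), open(d_office_store), open(d_store_bay)}, require {at(bay), open(d_office_bay)}
    → {at(bay), key_at(k2,store), open(d_office_bay), open(d_office_store), open(d_store_bay)}
  through step 3 (unlock(d_office_store)): drop {open(d_office_store)}, keep {at(bay), key_at(k2,store), open(d_office_bay), open(d_store_bay)}, require {have(k2), locked(d_office_store)}
    → {at(bay), have(k2), key_at(k2,store), locked(d_office_store), open(d_office_bay), open(d_store_bay)}
  through step 2 (move(store,bay)): drop {at(bay)}, keep {have(k2), key_at(k2,store), locked(d_office_store), open(d_office_bay), open(d_store_bay)}, require {at(store), open(d_store_bay)}
    → {at(store), have(k2), key_at(k2,store), locked(d_office_store), open(d_office_bay), open(d_store_bay)}
  through step 1 (move(bay,store)): drop {at(store)}, keep {have(k2), key_at(k2,store), locked(d_office_store), open(d_office_bay), open(d_store_bay)}, require {at(bay), open(d_store_bay)}
    → {at(bay), have(k2), key_at(k2,store), locked(d_office_store), open(d_office_bay), open(d_store_bay)}

== RESULT ==
["at(bay)", "have(k2)", "key_at(k2,store)", "locked(d_office_store)", "open(d_office_bay)", "open(d_store_bay)"]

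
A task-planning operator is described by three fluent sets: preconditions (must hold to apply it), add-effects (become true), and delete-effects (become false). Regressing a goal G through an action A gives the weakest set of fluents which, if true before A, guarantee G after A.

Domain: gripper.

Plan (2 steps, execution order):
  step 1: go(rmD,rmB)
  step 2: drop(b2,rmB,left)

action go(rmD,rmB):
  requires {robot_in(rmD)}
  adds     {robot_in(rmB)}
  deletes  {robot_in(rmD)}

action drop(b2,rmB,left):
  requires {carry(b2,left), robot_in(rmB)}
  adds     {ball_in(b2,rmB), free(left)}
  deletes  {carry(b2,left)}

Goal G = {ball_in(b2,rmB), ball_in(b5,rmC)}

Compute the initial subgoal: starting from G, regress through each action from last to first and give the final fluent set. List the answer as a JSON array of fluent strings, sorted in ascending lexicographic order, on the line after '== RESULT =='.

Work backward from the goal:
  through step 2 (drop(b2,rmB,left)): drop {ball_in(b2,rmB)}, keep {ball_in(b5,rmC)}, require {carry(b2,left), robot_in(rmB)}
    → {ball_in(b5,rmC), carry(b2,left), robot_in(rmB)}
  through step 1 (go(rmD,rmB)): drop {robot_in(rmB)}, keep {ball_in(b5,rmC), carry(b2,left)}, require {robot_in(rmD)}
    → {ball_in(b5,rmC), carry(b2,left), robot_in(rmD)}

== RESULT ==
["ball_in(b5,rmC)", "carry(b2,left)", "robot_in(rmD)"]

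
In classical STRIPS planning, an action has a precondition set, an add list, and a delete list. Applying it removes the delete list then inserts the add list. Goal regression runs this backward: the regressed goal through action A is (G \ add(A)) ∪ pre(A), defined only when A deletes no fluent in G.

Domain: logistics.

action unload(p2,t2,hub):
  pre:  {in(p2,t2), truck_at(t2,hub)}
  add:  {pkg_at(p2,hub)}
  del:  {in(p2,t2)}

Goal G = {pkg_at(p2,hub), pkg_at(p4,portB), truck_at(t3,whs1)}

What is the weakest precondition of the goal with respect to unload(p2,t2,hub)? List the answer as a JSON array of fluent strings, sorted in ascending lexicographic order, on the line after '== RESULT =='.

Compute (G \ add) ∪ pre:
  G ∩ del = {}  (empty — regression defined)
  G \ add = {pkg_at(p2,hub), pkg_at(p4,portB), truck_at(t3,whs1)} \ {pkg_at(p2,hub)} = {pkg_at(p4,portB), truck_at(t3,whs1)}
  ∪ pre   = {pkg_at(p4,portB), truck_at(t3,whs1)} ∪ {in(p2,t2), truck_at(t2,hub)}
          = {in(p2,t2), pkg_at(p4,portB), truck_at(t2,hub), truck_at(t3,whs1)}

== RESULT ==
["in(p2,t2)", "pkg_at(p4,portB)", "truck_at(t2,hub)", "truck_at(t3,whs1)"]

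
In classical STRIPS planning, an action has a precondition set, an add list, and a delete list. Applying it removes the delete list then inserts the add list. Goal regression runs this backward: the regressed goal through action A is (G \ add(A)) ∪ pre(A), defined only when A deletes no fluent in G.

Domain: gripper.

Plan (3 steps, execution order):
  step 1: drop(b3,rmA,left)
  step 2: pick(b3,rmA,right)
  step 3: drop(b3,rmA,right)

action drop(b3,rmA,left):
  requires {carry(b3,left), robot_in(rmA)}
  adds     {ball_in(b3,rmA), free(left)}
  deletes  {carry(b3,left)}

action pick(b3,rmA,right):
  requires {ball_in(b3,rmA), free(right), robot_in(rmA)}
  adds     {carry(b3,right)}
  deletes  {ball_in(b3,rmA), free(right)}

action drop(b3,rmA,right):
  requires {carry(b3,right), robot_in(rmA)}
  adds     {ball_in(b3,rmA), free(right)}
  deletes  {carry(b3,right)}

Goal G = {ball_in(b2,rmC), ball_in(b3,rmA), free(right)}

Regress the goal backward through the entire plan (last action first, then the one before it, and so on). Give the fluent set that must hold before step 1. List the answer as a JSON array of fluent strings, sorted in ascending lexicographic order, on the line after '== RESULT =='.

Work backward from the goal:
  through step 3 (drop(b3,rmA,right)): drop {ball_in(b3,rmA), free(right)}, keep {ball_in(b2,rmC)}, require {carry(b3,right), robot_in(rmA)}
    → {ball_in(b2,rmC), carry(b3,right), robot_in(rmA)}
  through step 2 (pick(b3,rmA,right)): drop {carry(b3,right)}, keep {ball_in(b2,rmC), robot_in(rmA)}, require {ball_in(b3,rmA), free(right), robot_in(rmA)}
    → {ball_in(b2,rmC), ball_in(b3,rmA), free(right), robot_in(rmA)}
  through step 1 (drop(b3,rmA,left)): drop {ball_in(b3,rmA)}, keep {ball_in(b2,rmC), free(right), robot_in(rmA)}, require {carry(b3,left), robot_in(rmA)}
    → {ball_in(b2,rmC), carry(b3,left), free(right), robot_in(rmA)}

== RESULT ==
["ball_in(b2,rmC)", "carry(b3,left)", "free(right)", "robot_in(rmA)"]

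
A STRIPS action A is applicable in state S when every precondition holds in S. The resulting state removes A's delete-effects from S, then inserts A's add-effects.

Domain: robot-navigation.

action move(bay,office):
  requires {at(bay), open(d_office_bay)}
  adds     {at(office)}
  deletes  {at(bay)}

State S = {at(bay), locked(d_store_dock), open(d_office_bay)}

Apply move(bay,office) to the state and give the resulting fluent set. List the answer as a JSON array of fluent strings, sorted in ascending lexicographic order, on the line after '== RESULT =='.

Compute (S \ del) ∪ add:
  pre ⊆ S: {at(bay), open(d_office_bay)} ⊆ S  — applicable
  S \ del = {locked(d_store_dock), open(d_office_bay)}
  ∪ add   = {at(office), locked(d_store_dock), open(d_office_bay)}

== RESULT ==
["at(office)", "locked(d_store_dock)", "open(d_office_bay)"]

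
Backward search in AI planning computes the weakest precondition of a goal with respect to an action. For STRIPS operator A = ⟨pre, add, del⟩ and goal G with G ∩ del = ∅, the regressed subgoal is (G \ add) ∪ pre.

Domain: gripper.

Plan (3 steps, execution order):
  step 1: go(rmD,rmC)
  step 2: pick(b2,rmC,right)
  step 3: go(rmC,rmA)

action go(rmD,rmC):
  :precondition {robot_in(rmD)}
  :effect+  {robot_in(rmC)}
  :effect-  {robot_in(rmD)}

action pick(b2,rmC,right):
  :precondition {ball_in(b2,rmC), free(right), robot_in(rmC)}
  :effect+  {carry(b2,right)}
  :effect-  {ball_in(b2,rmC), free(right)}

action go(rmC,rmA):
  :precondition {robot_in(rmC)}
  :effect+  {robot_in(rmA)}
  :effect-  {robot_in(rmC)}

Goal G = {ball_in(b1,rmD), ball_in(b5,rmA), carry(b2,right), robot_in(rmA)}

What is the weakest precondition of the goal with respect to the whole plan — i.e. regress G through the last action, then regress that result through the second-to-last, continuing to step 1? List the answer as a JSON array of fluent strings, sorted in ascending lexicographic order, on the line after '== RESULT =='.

Regress step by step:
  through step 3 (go(rmC,rmA)): drop {robot_in(rmA)}, keep {ball_in(b1,rmD), ball_in(b5,rmA), carry(b2,right)}, require {robot_in(rmC)}
    → {ball_in(b1,rmD), ball_in(b5,rmA), carry(b2,right), robot_in(rmC)}
  through step 2 (pick(b2,rmC,right)): drop {carry(b2,right)}, keep {ball_in(b1,rmD), ball_in(b5,rmA), robot_in(rmC)}, require {ball_in(b2,rmC), free(right), robot_in(rmC)}
    → {ball_in(b1,rmD), ball_in(b2,rmC), ball_in(b5,rmA), free(right), robot_in(rmC)}
  through step 1 (go(rmD,rmC)): drop {robot_in(rmC)}, keep {ball_in(b1,rmD), ball_in(b2,rmC), ball_in(b5,rmA), free(right)}, require {robot_in(rmD)}
    → {ball_in(b1,rmD), ball_in(b2,rmC), ball_in(b5,rmA), free(right), robot_in(rmD)}

== RESULT ==
["ball_in(b1,rmD)", "ball_in(b2,rmC)", "ball_in(b5,rmA)", "free(right)", "robot_in(rmD)"]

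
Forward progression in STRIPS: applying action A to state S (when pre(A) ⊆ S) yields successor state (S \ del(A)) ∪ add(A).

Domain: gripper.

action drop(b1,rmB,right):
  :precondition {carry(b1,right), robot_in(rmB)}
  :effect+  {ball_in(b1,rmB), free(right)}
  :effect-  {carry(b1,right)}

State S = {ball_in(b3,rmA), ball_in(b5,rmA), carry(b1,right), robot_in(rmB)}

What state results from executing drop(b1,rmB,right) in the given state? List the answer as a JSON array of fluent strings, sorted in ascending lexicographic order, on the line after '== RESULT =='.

Compute (S \ del) ∪ add:
  pre ⊆ S: {carry(b1,right), robot_in(rmB)} ⊆ S  — applicable
  S \ del = {ball_in(b3,rmA), ball_in(b5,rmA), robot_in(rmB)}
  ∪ add   = {ball_in(b1,rmB), ball_in(b3,rmA), ball_in(b5,rmA), free(right), robot_in(rmB)}

== RESULT ==
["ball_in(b1,rmB)", "ball_in(b3,rmA)", "ball_in(b5,rmA)", "free(right)", "robot_in(rmB)"]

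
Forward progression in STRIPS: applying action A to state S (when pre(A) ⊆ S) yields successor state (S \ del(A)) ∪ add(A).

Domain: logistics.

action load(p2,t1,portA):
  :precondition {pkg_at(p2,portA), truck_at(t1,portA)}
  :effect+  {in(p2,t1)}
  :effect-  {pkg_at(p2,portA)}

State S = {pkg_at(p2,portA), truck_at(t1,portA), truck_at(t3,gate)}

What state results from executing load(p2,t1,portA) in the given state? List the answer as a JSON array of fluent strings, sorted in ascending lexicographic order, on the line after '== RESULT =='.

Progress:
  pre ⊆ S: {pkg_at(p2,portA), truck_at(t1,portA)} ⊆ S  — applicable
  S \ del = {truck_at(t1,portA), truck_at(t3,gate)}
  ∪ add   = {in(p2,t1), truck_at(t1,portA), truck_at(t3,gate)}

== RESULT ==
["in(p2,t1)", "truck_at(t1,portA)", "truck_at(t3,gate)"]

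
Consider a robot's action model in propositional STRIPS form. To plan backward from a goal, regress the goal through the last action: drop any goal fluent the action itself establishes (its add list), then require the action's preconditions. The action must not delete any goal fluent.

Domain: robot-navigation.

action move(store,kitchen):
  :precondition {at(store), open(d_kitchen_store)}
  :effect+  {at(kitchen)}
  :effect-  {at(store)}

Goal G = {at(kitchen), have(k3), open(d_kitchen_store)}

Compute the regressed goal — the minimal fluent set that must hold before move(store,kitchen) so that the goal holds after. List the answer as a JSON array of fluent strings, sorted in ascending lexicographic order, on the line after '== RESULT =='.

Regress:
  G ∩ del = {}  (empty — regression defined)
  G \ add = {at(kitchen), have(k3), open(d_kitchen_store)} \ {at(kitchen)} = {have(k3), open(d_kitchen_store)}
  ∪ pre   = {have(k3), open(d_kitchen_store)} ∪ {at(store), open(d_kitchen_store)}
          = {at(store), have(k3), open(d_kitchen_store)}

== RESULT ==
["at(store)", "have(k3)", "open(d_kitchen_store)"]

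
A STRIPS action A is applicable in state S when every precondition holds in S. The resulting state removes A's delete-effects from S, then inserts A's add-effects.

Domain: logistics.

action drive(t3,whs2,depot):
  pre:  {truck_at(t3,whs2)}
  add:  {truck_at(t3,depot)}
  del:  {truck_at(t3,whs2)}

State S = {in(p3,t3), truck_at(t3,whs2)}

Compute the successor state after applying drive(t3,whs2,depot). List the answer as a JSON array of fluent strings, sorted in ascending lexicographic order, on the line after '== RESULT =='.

Compute (S \ del) ∪ add:
  pre ⊆ S: {truck_at(t3,whs2)} ⊆ S  — applicable
  S \ del = {in(p3,t3)}
  ∪ add   = {in(p3,t3), truck_at(t3,depot)}

== RESULT ==
["in(p3,t3)", "truck_at(t3,depot)"]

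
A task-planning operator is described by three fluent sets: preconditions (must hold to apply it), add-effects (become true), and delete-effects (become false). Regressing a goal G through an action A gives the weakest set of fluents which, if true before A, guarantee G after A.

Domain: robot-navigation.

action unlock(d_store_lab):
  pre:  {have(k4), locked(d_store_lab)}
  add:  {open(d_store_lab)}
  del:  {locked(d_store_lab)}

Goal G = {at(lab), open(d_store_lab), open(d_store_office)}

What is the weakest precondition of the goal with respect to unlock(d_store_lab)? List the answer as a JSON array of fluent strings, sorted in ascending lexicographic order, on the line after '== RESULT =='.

Compute (G \ add) ∪ pre:
  G ∩ del = {}  (empty — regression defined)
  G \ add = {at(lab), open(d_store_lab), open(d_store_office)} \ {open(d_store_lab)} = {at(lab), open(d_store_office)}
  ∪ pre   = {at(lab), open(d_store_office)} ∪ {have(k4), locked(d_store_lab)}
          = {at(lab), have(k4), locked(d_store_lab), open(d_store_office)}

== RESULT ==
["at(lab)", "have(k4)", "locked(d_store_lab)", "open(d_store_office)"]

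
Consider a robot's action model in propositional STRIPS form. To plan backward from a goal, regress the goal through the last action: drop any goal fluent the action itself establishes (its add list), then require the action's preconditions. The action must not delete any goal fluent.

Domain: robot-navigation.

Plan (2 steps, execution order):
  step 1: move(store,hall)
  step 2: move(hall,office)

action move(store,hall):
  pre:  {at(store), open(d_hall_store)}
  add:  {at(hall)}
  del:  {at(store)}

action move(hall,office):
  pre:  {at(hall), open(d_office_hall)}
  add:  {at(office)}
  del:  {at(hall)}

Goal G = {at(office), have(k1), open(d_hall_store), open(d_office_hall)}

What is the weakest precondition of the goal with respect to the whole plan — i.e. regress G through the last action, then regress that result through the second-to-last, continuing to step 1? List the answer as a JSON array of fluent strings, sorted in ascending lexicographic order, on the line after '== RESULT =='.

Regress step by step:
  through step 2 (move(hall,office)): drop {at(office)}, keep {have(k1), open(d_hall_store), open(d_office_hall)}, require {at(hall), open(d_office_hall)}
    → {at(hall), have(k1), open(d_hall_store), open(d_office_hall)}
  through step 1 (move(store,hall)): drop {at(hall)}, keep {have(k1), open(d_hall_store), open(d_office_hall)}, require {at(store), open(d_hall_store)}
    → {at(store), have(k1), open(d_hall_store), open(d_office_hall)}

== RESULT ==
["at(store)", "have(k1)", "open(d_hall_store)", "open(d_office_hall)"]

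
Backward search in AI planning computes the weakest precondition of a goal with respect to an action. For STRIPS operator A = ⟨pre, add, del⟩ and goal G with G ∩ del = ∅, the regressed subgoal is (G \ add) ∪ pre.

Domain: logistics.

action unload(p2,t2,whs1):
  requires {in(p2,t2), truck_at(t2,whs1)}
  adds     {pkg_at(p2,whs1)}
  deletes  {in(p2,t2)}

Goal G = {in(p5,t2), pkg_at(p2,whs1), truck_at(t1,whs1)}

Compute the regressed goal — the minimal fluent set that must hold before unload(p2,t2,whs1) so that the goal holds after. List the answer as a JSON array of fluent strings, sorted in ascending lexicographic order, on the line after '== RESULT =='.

Regress:
  G ∩ del = {}  (empty — regression defined)
  G \ add = {in(p5,t2), pkg_at(p2,whs1), truck_at(t1,whs1)} \ {pkg_at(p2,whs1)} = {in(p5,t2), truck_at(t1,whs1)}
  ∪ pre   = {in(p5,t2), truck_at(t1,whs1)} ∪ {in(p2,t2), truck_at(t2,whs1)}
          = {in(p2,t2), in(p5,t2), truck_at(t1,whs1), truck_at(t2,whs1)}

== RESULT ==
["in(p2,t2)", "in(p5,t2)", "truck_at(t1,whs1)", "truck_at(t2,whs1)"]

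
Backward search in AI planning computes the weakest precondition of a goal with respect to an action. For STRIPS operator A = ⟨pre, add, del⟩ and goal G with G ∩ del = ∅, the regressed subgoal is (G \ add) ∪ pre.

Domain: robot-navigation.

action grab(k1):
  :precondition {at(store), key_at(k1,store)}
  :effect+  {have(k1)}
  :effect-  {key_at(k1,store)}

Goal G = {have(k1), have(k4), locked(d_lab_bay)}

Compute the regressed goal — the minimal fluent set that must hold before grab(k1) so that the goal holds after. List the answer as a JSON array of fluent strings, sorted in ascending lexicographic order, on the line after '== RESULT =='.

Regress:
  G ∩ del = {}  (empty — regression defined)
  G \ add = {have(k1), have(k4), locked(d_lab_bay)} \ {have(k1)} = {have(k4), locked(d_lab_bay)}
  ∪ pre   = {have(k4), locked(d_lab_bay)} ∪ {at(store), key_at(k1,store)}
          = {at(store), have(k4), key_at(k1,store), locked(d_lab_bay)}

== RESULT ==
["at(store)", "have(k4)", "key_at(k1,store)", "locked(d_lab_bay)"]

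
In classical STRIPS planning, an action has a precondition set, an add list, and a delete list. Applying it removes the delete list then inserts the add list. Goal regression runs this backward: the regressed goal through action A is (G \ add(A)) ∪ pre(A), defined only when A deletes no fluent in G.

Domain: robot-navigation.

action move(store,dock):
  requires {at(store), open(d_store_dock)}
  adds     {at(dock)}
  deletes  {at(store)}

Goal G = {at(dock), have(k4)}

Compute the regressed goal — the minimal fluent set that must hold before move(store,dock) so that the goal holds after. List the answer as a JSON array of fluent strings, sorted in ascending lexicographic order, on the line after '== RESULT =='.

Regress:
  G ∩ del = {}  (empty — regression defined)
  G \ add = {at(dock), have(k4)} \ {at(dock)} = {have(k4)}
  ∪ pre   = {have(k4)} ∪ {at(store), open(d_store_dock)}
          = {at(store), have(k4), open(d_store_dock)}

== RESULT ==
["at(store)", "have(k4)", "open(d_store_dock)"]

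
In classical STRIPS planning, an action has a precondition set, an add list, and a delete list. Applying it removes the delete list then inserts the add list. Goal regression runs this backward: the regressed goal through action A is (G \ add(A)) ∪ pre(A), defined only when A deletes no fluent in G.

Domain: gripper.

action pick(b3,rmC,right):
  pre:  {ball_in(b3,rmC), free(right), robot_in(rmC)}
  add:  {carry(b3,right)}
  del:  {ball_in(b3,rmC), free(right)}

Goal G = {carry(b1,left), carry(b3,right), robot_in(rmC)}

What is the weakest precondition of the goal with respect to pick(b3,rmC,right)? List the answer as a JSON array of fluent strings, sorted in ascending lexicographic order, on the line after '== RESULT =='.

Regress:
  G ∩ del = {}  (empty — regression defined)
  G \ add = {carry(b1,left), carry(b3,right), robot_in(rmC)} \ {carry(b3,right)} = {carry(b1,left), robot_in(rmC)}
  ∪ pre   = {carry(b1,left), robot_in(rmC)} ∪ {ball_in(b3,rmC), free(right), robot_in(rmC)}
          = {ball_in(b3,rmC), carry(b1,left), free(right), robot_in(rmC)}

== RESULT ==
["ball_in(b3,rmC)", "carry(b1,left)", "free(right)", "robot_in(rmC)"]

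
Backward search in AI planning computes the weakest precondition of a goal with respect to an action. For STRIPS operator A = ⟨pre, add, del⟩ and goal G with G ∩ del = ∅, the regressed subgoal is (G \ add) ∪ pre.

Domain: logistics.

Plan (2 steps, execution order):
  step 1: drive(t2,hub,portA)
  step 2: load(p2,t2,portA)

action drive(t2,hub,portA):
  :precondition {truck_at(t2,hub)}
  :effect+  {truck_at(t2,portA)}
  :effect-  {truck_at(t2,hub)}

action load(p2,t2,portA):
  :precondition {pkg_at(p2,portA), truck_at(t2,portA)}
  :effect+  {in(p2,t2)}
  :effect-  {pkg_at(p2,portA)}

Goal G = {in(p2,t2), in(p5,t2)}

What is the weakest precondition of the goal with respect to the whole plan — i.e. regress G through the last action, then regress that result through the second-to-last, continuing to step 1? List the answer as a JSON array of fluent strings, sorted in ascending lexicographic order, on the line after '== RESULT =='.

Regress step by step:
  through step 2 (load(p2,t2,portA)): drop {in(p2,t2)}, keep {in(p5,t2)}, require {pkg_at(p2,portA), truck_at(t2,portA)}
    → {in(p5,t2), pkg_at(p2,portA), truck_at(t2,portA)}
  through step 1 (drive(t2,hub,portA)): drop {truck_at(t2,portA)}, keep {in(p5,t2), pkg_at(p2,portA)}, require {truck_at(t2,hub)}
    → {in(p5,t2), pkg_at(p2,portA), truck_at(t2,hub)}

== RESULT ==
["in(p5,t2)", "pkg_at(p2,portA)", "truck_at(t2,hub)"]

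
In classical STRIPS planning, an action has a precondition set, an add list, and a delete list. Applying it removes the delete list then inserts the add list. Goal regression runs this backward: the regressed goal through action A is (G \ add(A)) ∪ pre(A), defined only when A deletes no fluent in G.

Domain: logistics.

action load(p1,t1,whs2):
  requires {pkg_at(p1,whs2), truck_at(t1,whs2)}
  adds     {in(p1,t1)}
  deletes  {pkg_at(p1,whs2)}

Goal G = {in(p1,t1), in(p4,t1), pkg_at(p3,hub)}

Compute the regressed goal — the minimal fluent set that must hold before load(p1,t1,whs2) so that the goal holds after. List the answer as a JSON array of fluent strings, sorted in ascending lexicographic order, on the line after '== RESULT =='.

Regress:
  G ∩ del = {}  (empty — regression defined)
  G \ add = {in(p1,t1), in(p4,t1), pkg_at(p3,hub)} \ {in(p1,t1)} = {in(p4,t1), pkg_at(p3,hub)}
  ∪ pre   = {in(p4,t1), pkg_at(p3,hub)} ∪ {pkg_at(p1,whs2), truck_at(t1,whs2)}
          = {in(p4,t1), pkg_at(p1,whs2), pkg_at(p3,hub), truck_at(t1,whs2)}

== RESULT ==
["in(p4,t1)", "pkg_at(p1,whs2)", "pkg_at(p3,hub)", "truck_at(t1,whs2)"]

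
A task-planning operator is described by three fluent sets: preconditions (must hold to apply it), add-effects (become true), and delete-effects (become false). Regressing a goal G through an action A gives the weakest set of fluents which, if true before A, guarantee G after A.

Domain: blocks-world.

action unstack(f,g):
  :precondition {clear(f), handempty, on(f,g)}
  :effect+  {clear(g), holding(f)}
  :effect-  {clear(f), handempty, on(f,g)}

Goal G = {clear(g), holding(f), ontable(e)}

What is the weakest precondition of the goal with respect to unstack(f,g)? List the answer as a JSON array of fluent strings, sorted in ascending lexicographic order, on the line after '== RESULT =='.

Compute (G \ add) ∪ pre:
  G ∩ del = {}  (empty — regression defined)
  G \ add = {clear(g), holding(f), ontable(e)} \ {clear(g), holding(f)} = {ontable(e)}
  ∪ pre   = {ontable(e)} ∪ {clear(f), handempty, on(f,g)}
          = {clear(f), handempty, on(f,g), ontable(e)}

== RESULT ==
["clear(f)", "handempty", "on(f,g)", "ontable(e)"]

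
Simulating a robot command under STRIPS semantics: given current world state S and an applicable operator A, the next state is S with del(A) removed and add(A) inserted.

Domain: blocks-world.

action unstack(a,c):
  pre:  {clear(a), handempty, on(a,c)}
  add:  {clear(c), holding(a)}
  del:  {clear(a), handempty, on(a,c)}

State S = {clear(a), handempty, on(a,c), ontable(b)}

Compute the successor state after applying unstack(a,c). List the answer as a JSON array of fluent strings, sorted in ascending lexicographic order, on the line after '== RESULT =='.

Compute (S \ del) ∪ add:
  pre ⊆ S: {clear(a), handempty, on(a,c)} ⊆ S  — applicable
  S \ del = {ontable(b)}
  ∪ add   = {clear(c), holding(a), ontable(b)}

== RESULT ==
["clear(c)", "holding(a)", "ontable(b)"]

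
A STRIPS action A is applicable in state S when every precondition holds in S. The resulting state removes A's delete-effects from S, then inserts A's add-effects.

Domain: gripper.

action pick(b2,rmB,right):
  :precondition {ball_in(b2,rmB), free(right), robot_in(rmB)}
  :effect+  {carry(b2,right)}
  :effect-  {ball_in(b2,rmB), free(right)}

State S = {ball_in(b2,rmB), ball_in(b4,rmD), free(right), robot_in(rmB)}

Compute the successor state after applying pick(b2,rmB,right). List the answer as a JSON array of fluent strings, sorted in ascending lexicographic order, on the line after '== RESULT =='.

Progress:
  pre ⊆ S: {ball_in(b2,rmB), free(right), robot_in(rmB)} ⊆ S  — applicable
  S \ del = {ball_in(b4,rmD), robot_in(rmB)}
  ∪ add   = {ball_in(b4,rmD), carry(b2,right), robot_in(rmB)}

== RESULT ==
["ball_in(b4,rmD)", "carry(b2,right)", "robot_in(rmB)"]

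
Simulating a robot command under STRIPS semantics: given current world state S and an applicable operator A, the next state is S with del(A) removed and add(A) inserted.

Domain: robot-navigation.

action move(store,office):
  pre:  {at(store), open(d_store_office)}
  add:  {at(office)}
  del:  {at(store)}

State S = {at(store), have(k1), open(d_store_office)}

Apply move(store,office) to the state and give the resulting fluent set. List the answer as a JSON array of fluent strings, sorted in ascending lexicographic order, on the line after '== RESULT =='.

Progress:
  pre ⊆ S: {at(store), open(d_store_office)} ⊆ S  — applicable
  S \ del = {have(k1), open(d_store_office)}
  ∪ add   = {at(office), have(k1), open(d_store_office)}

== RESULT ==
["at(office)", "have(k1)", "open(d_store_office)"]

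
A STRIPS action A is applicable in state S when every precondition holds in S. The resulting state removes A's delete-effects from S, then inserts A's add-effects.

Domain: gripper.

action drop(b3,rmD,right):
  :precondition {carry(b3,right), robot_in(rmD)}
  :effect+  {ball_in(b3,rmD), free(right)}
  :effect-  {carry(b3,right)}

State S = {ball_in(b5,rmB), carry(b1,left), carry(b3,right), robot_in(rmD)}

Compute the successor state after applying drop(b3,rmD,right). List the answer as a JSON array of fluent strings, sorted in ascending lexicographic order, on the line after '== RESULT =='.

Progress:
  pre ⊆ S: {carry(b3,right), robot_in(rmD)} ⊆ S  — applicable
  S \ del = {ball_in(b5,rmB), carry(b1,left), robot_in(rmD)}
  ∪ add   = {ball_in(b3,rmD), ball_in(b5,rmB), carry(b1,left), free(right), robot_in(rmD)}

== RESULT ==
["ball_in(b3,rmD)", "ball_in(b5,rmB)", "carry(b1,left)", "free(right)", "robot_in(rmD)"]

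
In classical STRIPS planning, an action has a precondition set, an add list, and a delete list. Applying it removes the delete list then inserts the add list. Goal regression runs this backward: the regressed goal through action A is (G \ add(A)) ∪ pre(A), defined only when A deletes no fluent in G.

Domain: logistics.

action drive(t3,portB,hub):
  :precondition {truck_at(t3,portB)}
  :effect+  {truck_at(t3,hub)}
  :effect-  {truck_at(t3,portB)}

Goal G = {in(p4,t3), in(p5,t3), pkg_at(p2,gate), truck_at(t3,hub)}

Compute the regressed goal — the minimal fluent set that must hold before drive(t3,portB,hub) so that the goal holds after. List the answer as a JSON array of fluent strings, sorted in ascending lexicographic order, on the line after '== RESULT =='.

Compute (G \ add) ∪ pre:
  G ∩ del = {}  (empty — regression defined)
  G \ add = {in(p4,t3), in(p5,t3), pkg_at(p2,gate), truck_at(t3,hub)} \ {truck_at(t3,hub)} = {in(p4,t3), in(p5,t3), pkg_at(p2,gate)}
  ∪ pre   = {in(p4,t3), in(p5,t3), pkg_at(p2,gate)} ∪ {truck_at(t3,portB)}
          = {in(p4,t3), in(p5,t3), pkg_at(p2,gate), truck_at(t3,portB)}

== RESULT ==
["in(p4,t3)", "in(p5,t3)", "pkg_at(p2,gate)", "truck_at(t3,portB)"]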